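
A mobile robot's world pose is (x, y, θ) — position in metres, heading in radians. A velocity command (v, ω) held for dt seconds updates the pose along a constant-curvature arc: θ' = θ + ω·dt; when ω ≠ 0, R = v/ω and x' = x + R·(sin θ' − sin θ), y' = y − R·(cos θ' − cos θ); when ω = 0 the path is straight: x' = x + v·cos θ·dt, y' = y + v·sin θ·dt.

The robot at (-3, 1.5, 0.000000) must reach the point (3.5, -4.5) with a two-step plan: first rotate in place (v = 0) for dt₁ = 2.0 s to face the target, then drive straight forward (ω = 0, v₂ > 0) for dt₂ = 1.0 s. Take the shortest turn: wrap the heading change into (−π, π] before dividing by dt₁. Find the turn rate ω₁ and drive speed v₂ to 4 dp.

heading to target = atan2(-4.5−1.5, 3.5−-3) = -0.7454
Δθ = wrap(-0.7454 − 0.0000) = -0.7454; ω₁ = Δθ/dt₁ = -0.3727
distance = √((3.5−-3)² + (-4.5−1.5)²) = 8.8459; v₂ = distance/dt₂ = 8.8459

ω₁ = -0.3727, v₂ = 8.8459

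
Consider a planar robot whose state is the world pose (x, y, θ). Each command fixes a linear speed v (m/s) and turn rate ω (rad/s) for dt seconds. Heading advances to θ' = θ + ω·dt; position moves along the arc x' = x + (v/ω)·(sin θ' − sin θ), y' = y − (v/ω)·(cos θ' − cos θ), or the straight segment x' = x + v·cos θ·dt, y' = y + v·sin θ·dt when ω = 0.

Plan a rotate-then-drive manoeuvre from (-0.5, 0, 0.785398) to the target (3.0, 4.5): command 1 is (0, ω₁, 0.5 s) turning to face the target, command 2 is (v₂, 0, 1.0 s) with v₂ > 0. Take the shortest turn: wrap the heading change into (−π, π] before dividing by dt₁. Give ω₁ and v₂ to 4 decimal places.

ω₁ = 0.2487, v₂ = 5.7009

heading to target = atan2(4.5−0, 3−-0.5) = 0.9098
Δθ = wrap(0.9098 − 0.7854) = 0.1244; ω₁ = Δθ/dt₁ = 0.2487
distance = √((3−-0.5)² + (4.5−0)²) = 5.7009; v₂ = distance/dt₂ = 5.7009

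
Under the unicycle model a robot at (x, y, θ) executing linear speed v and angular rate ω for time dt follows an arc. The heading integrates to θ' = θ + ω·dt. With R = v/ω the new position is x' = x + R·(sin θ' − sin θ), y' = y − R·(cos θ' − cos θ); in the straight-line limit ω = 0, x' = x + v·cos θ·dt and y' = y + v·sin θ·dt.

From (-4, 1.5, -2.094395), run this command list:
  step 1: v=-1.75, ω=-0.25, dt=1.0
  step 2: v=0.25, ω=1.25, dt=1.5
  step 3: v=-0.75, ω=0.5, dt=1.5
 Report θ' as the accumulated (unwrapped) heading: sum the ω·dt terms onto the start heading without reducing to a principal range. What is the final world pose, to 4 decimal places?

(-3.9869, 2.6765, 0.2806)

step 1: θ'=-2.3444 (R=7.0000) → pose (-2.9456, 2.8910, -2.3444)
step 2: θ'=-0.4694 (R=0.2000) → pose (-2.8930, 2.5729, -0.4694)
step 3: θ'=0.2806 (R=-1.5000) → pose (-3.9869, 2.6765, 0.2806)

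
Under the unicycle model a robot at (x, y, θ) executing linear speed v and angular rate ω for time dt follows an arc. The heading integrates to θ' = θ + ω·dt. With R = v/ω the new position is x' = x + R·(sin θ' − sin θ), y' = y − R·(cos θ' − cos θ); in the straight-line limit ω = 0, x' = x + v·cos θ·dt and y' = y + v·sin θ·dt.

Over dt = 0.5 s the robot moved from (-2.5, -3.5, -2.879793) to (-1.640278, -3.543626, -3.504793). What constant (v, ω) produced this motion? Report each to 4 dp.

Δθ = -3.504793 − -2.879793 = -0.625000
ω = Δθ/dt = -0.625000/0.5 = -1.2500
R = Δx/(sin θ' − sin θ) = 1.4000
v = R·ω = 1.4000·-1.2500 = -1.7500

v = -1.7500, ω = -1.2500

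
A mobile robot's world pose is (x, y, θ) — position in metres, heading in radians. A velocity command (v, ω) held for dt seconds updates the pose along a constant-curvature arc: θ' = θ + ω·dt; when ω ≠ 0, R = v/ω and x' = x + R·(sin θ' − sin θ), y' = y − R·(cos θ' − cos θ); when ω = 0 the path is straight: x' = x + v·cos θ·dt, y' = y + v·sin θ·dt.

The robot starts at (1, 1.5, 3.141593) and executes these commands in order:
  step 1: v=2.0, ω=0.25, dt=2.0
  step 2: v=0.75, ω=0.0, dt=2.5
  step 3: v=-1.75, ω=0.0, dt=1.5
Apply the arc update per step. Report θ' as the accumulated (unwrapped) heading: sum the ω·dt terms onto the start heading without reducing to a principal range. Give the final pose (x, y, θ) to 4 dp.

(-2.1772, 0.8802, 3.6416)

step 1: θ'=3.6416 (R=8.0000) → pose (-2.8354, 0.5207, 3.6416)
step 2: θ'=3.6416 (straight) → pose (-4.4809, -0.3783, 3.6416)
step 3: θ'=3.6416 (straight) → pose (-2.1772, 0.8802, 3.6416)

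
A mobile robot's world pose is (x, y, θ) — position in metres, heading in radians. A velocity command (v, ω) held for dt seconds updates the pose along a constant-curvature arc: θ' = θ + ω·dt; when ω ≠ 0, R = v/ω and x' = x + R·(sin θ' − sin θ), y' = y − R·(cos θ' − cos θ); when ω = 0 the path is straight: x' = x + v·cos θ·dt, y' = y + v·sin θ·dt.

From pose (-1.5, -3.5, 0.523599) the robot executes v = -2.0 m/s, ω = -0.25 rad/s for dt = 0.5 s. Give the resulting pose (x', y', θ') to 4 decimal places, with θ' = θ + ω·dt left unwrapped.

(-2.3950, -3.9446, 0.3986)

θ' = 0.5236 + -0.25·0.5 = 0.3986
R = v/ω = -2.0/-0.25 = 8.0000
x' = -1.5 + 8.0000·(sin 0.3986 − sin 0.5236) = -2.3950
y' = -3.5 − 8.0000·(cos 0.3986 − cos 0.5236) = -3.9446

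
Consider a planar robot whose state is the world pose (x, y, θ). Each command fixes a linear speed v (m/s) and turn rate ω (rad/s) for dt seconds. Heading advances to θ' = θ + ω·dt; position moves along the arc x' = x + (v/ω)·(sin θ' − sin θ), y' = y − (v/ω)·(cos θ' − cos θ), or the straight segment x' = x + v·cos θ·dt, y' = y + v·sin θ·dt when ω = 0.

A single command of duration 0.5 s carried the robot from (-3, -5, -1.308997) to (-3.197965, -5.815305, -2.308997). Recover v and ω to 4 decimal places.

Δθ = -2.308997 − -1.308997 = -1.000000
ω = Δθ/dt = -1.000000/0.5 = -2.0000
R = −Δy/(cos θ' − cos θ) = -0.8750
v = R·ω = -0.8750·-2.0000 = 1.7500

v = 1.7500, ω = -2.0000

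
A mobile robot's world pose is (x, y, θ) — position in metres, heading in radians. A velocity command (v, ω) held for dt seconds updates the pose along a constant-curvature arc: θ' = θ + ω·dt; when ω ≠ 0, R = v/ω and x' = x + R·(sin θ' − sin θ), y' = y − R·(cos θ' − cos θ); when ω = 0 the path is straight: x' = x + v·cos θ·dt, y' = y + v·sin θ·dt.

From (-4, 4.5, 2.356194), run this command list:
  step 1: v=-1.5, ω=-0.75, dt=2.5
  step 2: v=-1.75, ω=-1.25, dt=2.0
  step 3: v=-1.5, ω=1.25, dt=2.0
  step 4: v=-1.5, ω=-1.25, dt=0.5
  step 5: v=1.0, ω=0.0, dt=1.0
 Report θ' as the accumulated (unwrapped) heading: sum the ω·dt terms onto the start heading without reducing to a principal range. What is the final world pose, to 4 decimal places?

step 1: θ'=0.4812 (R=2.0000) → pose (-4.4885, 1.3129, 0.4812)
step 2: θ'=-2.0188 (R=1.4000) → pose (-6.3983, 3.1604, -2.0188)
step 3: θ'=0.4812 (R=-1.2000) → pose (-8.0353, 4.7439, 0.4812)
step 4: θ'=-0.1438 (R=1.2000) → pose (-8.7627, 4.6200, -0.1438)
step 5: θ'=-0.1438 (straight) → pose (-7.7730, 4.4767, -0.1438)

(-7.7730, 4.4767, -0.1438)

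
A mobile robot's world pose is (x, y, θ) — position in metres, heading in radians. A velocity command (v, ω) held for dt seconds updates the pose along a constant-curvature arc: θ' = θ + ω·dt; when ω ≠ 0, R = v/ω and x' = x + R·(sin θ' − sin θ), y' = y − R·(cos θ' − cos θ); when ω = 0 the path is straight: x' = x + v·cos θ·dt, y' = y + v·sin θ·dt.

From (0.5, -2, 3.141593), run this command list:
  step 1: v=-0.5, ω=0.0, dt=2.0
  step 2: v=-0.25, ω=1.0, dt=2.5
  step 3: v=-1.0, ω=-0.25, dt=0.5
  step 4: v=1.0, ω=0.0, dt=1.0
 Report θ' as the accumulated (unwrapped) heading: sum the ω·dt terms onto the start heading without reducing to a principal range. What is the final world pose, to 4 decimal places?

step 1: θ'=3.1416 (straight) → pose (1.5000, -2.0000, 3.1416)
step 2: θ'=5.6416 (R=-0.2500) → pose (1.6496, -1.5497, 5.6416)
step 3: θ'=5.5166 (R=4.0000) → pose (1.2688, -1.2263, 5.5166)
step 4: θ'=5.5166 (straight) → pose (1.9890, -1.9199, 5.5166)

(1.9890, -1.9199, 5.5166)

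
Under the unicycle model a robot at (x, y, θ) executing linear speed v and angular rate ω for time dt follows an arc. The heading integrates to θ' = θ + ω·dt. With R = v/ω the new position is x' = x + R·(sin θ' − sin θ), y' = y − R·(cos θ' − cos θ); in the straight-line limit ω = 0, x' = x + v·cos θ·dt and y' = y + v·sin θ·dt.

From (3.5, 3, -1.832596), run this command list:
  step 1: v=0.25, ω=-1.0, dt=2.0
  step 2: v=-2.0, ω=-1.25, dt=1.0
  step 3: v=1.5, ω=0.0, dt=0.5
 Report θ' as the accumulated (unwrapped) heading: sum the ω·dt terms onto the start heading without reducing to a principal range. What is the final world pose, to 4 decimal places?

(3.8425, 1.7594, -5.0826)

step 1: θ'=-3.8326 (R=-0.2500) → pose (3.0992, 2.8721, -3.8326)
step 2: θ'=-5.0826 (R=1.6000) → pose (3.5711, 1.0602, -5.0826)
step 3: θ'=-5.0826 (straight) → pose (3.8425, 1.7594, -5.0826)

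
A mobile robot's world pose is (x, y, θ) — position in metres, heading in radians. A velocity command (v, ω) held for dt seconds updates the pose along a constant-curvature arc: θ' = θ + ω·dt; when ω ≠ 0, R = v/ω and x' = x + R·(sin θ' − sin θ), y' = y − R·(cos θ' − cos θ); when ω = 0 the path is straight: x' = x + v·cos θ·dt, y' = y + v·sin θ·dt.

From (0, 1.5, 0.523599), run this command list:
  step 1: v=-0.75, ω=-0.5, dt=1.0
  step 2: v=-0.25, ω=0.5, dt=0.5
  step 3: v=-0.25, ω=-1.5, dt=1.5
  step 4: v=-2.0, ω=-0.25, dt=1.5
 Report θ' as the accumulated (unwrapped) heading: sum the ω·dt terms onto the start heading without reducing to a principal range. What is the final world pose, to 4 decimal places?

step 1: θ'=0.0236 (R=1.5000) → pose (-0.7146, 1.2995, 0.0236)
step 2: θ'=0.2736 (R=-0.5000) → pose (-0.8379, 1.2810, 0.2736)
step 3: θ'=-1.9764 (R=0.1667) → pose (-1.0361, 1.5072, -1.9764)
step 4: θ'=-2.3514 (R=8.0000) → pose (0.6309, 3.9803, -2.3514)

(0.6309, 3.9803, -2.3514)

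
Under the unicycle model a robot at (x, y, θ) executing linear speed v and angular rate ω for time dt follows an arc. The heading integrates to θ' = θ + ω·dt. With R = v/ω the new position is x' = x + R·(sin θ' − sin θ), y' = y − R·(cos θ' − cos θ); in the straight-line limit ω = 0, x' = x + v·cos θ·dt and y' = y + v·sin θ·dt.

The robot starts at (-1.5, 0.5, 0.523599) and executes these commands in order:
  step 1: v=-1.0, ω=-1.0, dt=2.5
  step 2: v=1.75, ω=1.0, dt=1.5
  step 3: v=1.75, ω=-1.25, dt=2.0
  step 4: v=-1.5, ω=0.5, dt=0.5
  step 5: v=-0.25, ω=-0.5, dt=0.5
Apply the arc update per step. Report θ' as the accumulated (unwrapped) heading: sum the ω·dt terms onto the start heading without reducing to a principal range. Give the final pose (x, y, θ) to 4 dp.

step 1: θ'=-1.9764 (R=1.0000) → pose (-2.9189, 1.7606, -1.9764)
step 2: θ'=-0.4764 (R=1.7500) → pose (-2.1134, -0.4850, -0.4764)
step 3: θ'=-2.9764 (R=-1.4000) → pose (-2.5252, -3.1101, -2.9764)
step 4: θ'=-2.7264 (R=-3.0000) → pose (-1.8084, -2.8961, -2.7264)
step 5: θ'=-2.9764 (R=0.5000) → pose (-1.6889, -2.8604, -2.9764)

(-1.6889, -2.8604, -2.9764)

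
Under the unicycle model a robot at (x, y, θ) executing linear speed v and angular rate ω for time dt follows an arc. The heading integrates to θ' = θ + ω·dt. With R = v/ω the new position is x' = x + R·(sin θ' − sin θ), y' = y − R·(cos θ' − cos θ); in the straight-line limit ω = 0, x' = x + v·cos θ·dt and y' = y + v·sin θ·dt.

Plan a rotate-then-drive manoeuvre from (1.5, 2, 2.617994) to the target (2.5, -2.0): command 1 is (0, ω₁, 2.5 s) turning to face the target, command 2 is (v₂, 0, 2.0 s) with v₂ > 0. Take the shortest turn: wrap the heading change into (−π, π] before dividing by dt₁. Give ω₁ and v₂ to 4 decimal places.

heading to target = atan2(-2−2, 2.5−1.5) = -1.3258
Δθ = wrap(-1.3258 − 2.6180) = 2.3394; ω₁ = Δθ/dt₁ = 0.9357
distance = √((2.5−1.5)² + (-2−2)²) = 4.1231; v₂ = distance/dt₂ = 2.0616

ω₁ = 0.9357, v₂ = 2.0616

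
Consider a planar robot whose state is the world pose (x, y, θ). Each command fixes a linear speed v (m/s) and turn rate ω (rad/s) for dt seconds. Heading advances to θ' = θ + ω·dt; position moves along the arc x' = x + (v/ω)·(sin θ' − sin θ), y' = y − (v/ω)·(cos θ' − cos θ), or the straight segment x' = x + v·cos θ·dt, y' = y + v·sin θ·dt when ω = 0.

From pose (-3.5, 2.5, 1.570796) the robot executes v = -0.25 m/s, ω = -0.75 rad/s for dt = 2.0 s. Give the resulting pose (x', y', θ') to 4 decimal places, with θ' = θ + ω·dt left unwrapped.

(-3.8098, 2.1675, 0.0708)

θ' = 1.5708 + -0.75·2.0 = 0.0708
R = v/ω = -0.25/-0.75 = 0.3333
x' = -3.5 + 0.3333·(sin 0.0708 − sin 1.5708) = -3.8098
y' = 2.5 − 0.3333·(cos 0.0708 − cos 1.5708) = 2.1675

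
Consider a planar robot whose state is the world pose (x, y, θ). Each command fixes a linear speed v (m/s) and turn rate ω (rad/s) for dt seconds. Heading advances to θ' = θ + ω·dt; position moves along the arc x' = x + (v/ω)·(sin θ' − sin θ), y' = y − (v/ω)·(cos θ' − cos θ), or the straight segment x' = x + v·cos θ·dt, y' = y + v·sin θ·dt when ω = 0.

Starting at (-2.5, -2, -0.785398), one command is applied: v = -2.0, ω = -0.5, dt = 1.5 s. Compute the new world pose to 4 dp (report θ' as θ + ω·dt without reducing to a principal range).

θ' = -0.7854 + -0.5·1.5 = -1.5354
R = v/ω = -2.0/-0.5 = 4.0000
x' = -2.5 + 4.0000·(sin -1.5354 − sin -0.7854) = -3.6691
y' = -2 − 4.0000·(cos -1.5354 − cos -0.7854) = 0.6869

(-3.6691, 0.6869, -1.5354)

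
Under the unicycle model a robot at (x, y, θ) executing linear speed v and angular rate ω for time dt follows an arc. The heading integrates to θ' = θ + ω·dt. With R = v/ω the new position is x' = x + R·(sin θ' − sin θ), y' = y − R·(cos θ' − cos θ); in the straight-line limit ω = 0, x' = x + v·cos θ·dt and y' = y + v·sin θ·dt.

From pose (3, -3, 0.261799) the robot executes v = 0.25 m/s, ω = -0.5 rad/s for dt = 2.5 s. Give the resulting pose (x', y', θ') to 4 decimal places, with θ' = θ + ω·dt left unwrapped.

(3.5469, -3.2079, -0.9882)

θ' = 0.2618 + -0.5·2.5 = -0.9882
R = v/ω = 0.25/-0.5 = -0.5000
x' = 3 + -0.5000·(sin -0.9882 − sin 0.2618) = 3.5469
y' = -3 − -0.5000·(cos -0.9882 − cos 0.2618) = -3.2079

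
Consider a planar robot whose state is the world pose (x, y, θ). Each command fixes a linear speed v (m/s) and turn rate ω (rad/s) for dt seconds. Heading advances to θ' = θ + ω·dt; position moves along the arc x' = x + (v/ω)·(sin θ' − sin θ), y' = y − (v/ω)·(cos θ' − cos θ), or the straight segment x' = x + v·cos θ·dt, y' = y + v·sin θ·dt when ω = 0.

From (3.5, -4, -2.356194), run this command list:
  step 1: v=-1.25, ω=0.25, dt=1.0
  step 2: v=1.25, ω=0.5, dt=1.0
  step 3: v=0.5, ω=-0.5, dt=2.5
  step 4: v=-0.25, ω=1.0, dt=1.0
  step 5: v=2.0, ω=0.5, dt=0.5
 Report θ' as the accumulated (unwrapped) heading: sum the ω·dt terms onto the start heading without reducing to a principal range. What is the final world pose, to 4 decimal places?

(3.2089, -5.9416, -1.6062)

step 1: θ'=-2.1062 (R=-5.0000) → pose (4.2648, -3.0154, -2.1062)
step 2: θ'=-1.6062 (R=2.5000) → pose (3.9165, -4.2024, -1.6062)
step 3: θ'=-2.8562 (R=-1.0000) → pose (3.1987, -5.1265, -2.8562)
step 4: θ'=-1.8562 (R=-0.2500) → pose (3.3682, -4.9570, -1.8562)
step 5: θ'=-1.6062 (R=4.0000) → pose (3.2089, -5.9416, -1.6062)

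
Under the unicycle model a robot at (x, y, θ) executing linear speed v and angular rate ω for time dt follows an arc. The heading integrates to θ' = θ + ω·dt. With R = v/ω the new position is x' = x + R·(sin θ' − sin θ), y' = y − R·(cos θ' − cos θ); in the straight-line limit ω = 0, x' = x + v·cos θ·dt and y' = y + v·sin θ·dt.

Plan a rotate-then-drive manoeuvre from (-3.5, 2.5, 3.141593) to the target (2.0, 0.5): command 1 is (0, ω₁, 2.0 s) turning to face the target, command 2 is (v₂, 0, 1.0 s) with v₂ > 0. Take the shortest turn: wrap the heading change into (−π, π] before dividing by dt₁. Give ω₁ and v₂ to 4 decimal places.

ω₁ = 1.3964, v₂ = 5.8523

heading to target = atan2(0.5−2.5, 2−-3.5) = -0.3488
Δθ = wrap(-0.3488 − 3.1416) = 2.7928; ω₁ = Δθ/dt₁ = 1.3964
distance = √((2−-3.5)² + (0.5−2.5)²) = 5.8523; v₂ = distance/dt₂ = 5.8523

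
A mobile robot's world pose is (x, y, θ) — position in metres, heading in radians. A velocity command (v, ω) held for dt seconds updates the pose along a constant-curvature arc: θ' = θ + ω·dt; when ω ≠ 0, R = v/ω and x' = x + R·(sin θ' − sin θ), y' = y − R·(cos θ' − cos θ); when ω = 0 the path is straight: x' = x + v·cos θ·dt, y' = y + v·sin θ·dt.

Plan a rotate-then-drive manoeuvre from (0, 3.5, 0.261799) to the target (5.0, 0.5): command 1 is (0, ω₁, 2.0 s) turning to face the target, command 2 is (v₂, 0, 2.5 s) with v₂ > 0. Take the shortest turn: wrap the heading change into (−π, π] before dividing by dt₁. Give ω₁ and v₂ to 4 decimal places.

heading to target = atan2(0.5−3.5, 5−0) = -0.5404
Δθ = wrap(-0.5404 − 0.2618) = -0.8022; ω₁ = Δθ/dt₁ = -0.4011
distance = √((5−0)² + (0.5−3.5)²) = 5.8310; v₂ = distance/dt₂ = 2.3324

ω₁ = -0.4011, v₂ = 2.3324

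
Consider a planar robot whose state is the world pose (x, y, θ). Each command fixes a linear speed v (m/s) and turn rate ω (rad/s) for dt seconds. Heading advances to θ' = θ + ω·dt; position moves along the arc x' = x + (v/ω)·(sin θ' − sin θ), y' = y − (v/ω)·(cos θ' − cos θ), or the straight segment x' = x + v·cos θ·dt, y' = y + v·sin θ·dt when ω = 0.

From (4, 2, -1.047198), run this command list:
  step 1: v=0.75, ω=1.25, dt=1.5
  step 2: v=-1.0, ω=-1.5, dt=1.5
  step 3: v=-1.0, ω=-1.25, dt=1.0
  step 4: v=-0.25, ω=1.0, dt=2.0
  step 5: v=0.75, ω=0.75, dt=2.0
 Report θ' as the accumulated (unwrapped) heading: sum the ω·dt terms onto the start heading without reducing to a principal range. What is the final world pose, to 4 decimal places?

(5.6422, 3.6028, 0.8278)

step 1: θ'=0.8278 (R=0.6000) → pose (4.9615, 1.8941, 0.8278)
step 2: θ'=-1.4222 (R=0.6667) → pose (3.8112, 2.2464, -1.4222)
step 3: θ'=-2.6722 (R=0.8000) → pose (4.2405, 3.0783, -2.6722)
step 4: θ'=-0.6722 (R=-0.2500) → pose (4.2831, 3.4969, -0.6722)
step 5: θ'=0.8278 (R=1.0000) → pose (5.6422, 3.6028, 0.8278)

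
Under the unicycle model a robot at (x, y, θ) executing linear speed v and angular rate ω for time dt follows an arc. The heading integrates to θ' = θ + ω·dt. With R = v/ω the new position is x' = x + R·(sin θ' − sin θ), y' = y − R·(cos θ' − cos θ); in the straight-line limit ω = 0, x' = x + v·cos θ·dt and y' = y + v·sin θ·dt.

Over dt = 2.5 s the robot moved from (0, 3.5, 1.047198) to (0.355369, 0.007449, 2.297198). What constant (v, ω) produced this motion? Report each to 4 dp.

v = -1.5000, ω = 0.5000

Δθ = 2.297198 − 1.047198 = 1.250000
ω = Δθ/dt = 1.250000/2.5 = 0.5000
R = −Δy/(cos θ' − cos θ) = -3.0000
v = R·ω = -3.0000·0.5000 = -1.5000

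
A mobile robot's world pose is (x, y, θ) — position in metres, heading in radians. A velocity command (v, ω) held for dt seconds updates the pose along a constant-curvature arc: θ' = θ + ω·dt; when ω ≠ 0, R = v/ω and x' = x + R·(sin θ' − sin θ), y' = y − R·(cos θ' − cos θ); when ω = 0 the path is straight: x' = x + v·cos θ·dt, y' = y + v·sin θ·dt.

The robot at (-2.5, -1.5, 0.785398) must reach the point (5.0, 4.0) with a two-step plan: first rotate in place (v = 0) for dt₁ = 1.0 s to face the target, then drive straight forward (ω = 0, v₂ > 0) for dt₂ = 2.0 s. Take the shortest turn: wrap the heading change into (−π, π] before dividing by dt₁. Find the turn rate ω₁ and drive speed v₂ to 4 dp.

heading to target = atan2(4−-1.5, 5−-2.5) = 0.6327
Δθ = wrap(0.6327 − 0.7854) = -0.1526; ω₁ = Δθ/dt₁ = -0.1526
distance = √((5−-2.5)² + (4−-1.5)²) = 9.3005; v₂ = distance/dt₂ = 4.6503

ω₁ = -0.1526, v₂ = 4.6503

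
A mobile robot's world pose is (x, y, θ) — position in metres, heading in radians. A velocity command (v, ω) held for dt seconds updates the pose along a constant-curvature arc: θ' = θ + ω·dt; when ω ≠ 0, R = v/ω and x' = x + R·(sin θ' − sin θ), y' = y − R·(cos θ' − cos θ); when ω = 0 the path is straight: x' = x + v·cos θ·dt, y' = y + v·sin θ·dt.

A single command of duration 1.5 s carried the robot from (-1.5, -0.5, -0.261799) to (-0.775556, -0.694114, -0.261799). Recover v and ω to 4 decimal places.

v = 0.5000, ω = 0.0000

Δθ = -0.261799 − -0.261799 = 0.000000
ω = Δθ/dt = 0.000000/1.5 = 0.0000
ω = 0 → v = (Δx·cos θ + Δy·sin θ)/dt = 0.5000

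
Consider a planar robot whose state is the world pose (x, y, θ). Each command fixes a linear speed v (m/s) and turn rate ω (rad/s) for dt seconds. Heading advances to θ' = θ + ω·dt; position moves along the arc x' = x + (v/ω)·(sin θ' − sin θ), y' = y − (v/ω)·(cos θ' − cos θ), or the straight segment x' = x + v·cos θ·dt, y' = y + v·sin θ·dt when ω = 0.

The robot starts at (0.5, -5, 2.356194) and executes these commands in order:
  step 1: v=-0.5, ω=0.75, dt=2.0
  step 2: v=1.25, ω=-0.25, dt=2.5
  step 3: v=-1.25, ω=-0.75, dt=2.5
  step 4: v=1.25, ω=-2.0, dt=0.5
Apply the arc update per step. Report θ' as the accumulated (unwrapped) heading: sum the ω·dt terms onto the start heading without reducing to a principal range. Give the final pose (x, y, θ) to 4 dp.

(0.7494, -7.7976, 0.3562)

step 1: θ'=3.8562 (R=-0.6667) → pose (1.4083, -5.0322, 3.8562)
step 2: θ'=3.2312 (R=-5.0000) → pose (-1.4209, -6.2353, 3.2312)
step 3: θ'=1.3562 (R=1.6667) → pose (0.3567, -8.2502, 1.3562)
step 4: θ'=0.3562 (R=-0.6250) → pose (0.7494, -7.7976, 0.3562)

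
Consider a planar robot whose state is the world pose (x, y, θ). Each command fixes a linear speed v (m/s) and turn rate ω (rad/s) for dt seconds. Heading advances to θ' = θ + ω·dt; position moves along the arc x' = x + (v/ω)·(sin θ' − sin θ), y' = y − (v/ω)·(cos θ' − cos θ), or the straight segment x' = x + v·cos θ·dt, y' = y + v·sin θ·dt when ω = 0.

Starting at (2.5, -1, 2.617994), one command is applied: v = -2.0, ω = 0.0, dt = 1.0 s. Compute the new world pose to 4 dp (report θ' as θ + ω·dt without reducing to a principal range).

θ' = 2.6180 + 0.0·1.0 = 2.6180
ω = 0 → straight: x' = 2.5 + -2.0·cos(2.6180)·1.0 = 4.2321
y' = -1 + -2.0·sin(2.6180)·1.0 = -2.0000

(4.2321, -2.0000, 2.6180)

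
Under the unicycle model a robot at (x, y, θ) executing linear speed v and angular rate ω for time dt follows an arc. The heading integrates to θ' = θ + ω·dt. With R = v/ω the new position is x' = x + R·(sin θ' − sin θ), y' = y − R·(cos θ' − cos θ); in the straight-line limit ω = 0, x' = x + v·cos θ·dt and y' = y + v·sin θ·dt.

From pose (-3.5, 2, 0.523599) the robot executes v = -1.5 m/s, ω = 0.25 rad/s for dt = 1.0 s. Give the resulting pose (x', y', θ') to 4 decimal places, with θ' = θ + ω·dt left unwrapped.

(-4.6923, 1.0963, 0.7736)

θ' = 0.5236 + 0.25·1.0 = 0.7736
R = v/ω = -1.5/0.25 = -6.0000
x' = -3.5 + -6.0000·(sin 0.7736 − sin 0.5236) = -4.6923
y' = 2 − -6.0000·(cos 0.7736 − cos 0.5236) = 1.0963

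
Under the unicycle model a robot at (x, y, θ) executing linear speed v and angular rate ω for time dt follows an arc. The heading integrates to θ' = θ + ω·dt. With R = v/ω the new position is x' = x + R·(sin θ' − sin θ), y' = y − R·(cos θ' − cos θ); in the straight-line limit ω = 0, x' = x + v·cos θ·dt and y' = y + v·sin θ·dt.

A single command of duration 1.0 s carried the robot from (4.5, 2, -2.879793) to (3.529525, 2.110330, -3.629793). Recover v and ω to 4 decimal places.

v = 1.0000, ω = -0.7500

Δθ = -3.629793 − -2.879793 = -0.750000
ω = Δθ/dt = -0.750000/1.0 = -0.7500
R = Δx/(sin θ' − sin θ) = -1.3333
v = R·ω = -1.3333·-0.7500 = 1.0000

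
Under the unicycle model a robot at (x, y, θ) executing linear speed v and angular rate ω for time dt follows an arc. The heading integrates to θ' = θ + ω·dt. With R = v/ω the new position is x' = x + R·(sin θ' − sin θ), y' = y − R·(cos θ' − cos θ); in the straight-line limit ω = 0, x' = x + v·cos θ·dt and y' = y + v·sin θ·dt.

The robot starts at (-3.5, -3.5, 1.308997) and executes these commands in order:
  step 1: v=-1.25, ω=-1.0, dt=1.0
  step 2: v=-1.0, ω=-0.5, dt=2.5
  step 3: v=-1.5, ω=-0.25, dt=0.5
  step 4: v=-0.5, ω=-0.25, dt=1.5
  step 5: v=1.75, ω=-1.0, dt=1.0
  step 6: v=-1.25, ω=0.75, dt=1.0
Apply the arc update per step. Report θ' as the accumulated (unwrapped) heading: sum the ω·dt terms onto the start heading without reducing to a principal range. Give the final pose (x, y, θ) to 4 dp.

step 1: θ'=0.3090 (R=1.2500) → pose (-4.3273, -4.3673, 0.3090)
step 2: θ'=-0.9410 (R=2.0000) → pose (-6.5518, -3.6400, -0.9410)
step 3: θ'=-1.0660 (R=6.0000) → pose (-6.9545, -3.0078, -1.0660)
step 4: θ'=-1.4410 (R=2.0000) → pose (-7.1872, -2.2995, -1.4410)
step 5: θ'=-2.4410 (R=-1.7500) → pose (-7.7943, -3.8638, -2.4410)
step 6: θ'=-1.6910 (R=-1.6667) → pose (-7.2141, -2.7895, -1.6910)

(-7.2141, -2.7895, -1.6910)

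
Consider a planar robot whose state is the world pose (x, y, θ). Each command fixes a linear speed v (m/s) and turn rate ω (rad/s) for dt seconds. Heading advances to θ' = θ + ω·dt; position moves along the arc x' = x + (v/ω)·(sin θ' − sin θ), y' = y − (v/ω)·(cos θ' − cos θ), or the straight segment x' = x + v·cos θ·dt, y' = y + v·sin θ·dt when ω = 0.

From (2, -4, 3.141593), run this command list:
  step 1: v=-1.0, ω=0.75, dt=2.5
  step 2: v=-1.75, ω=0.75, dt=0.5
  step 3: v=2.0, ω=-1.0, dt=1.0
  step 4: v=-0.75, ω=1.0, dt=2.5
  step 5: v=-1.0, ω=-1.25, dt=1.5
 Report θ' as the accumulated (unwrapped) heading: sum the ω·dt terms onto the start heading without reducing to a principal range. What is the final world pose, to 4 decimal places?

(0.8423, -2.1187, 5.0166)

step 1: θ'=5.0166 (R=-1.3333) → pose (3.2721, -2.2673, 5.0166)
step 2: θ'=5.3916 (R=-2.3333) → pose (2.8614, -1.5005, 5.3916)
step 3: θ'=4.3916 (R=-2.0000) → pose (3.2032, -3.3875, 4.3916)
step 4: θ'=6.8916 (R=-0.7500) → pose (2.0628, -2.5355, 6.8916)
step 5: θ'=5.0166 (R=0.8000) → pose (0.8423, -2.1187, 5.0166)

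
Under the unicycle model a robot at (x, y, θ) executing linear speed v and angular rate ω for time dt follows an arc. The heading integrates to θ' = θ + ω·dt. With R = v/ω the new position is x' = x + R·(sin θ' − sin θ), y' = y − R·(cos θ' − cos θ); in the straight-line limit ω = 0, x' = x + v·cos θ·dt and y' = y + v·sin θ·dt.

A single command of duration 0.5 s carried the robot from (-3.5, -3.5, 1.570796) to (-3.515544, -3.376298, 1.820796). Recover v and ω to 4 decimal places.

Δθ = 1.820796 − 1.570796 = 0.250000
ω = Δθ/dt = 0.250000/0.5 = 0.5000
R = −Δy/(cos θ' − cos θ) = 0.5000
v = R·ω = 0.5000·0.5000 = 0.2500

v = 0.2500, ω = 0.5000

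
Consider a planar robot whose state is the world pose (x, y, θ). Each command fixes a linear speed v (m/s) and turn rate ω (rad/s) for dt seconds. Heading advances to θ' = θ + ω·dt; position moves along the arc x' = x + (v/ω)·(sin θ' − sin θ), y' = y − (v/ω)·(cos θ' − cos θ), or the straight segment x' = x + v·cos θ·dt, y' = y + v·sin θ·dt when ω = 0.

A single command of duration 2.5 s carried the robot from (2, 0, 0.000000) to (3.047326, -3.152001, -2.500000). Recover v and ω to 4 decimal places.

Δθ = -2.500000 − 0.000000 = -2.500000
ω = Δθ/dt = -2.500000/2.5 = -1.0000
R = −Δy/(cos θ' − cos θ) = -1.7500
v = R·ω = -1.7500·-1.0000 = 1.7500

v = 1.7500, ω = -1.0000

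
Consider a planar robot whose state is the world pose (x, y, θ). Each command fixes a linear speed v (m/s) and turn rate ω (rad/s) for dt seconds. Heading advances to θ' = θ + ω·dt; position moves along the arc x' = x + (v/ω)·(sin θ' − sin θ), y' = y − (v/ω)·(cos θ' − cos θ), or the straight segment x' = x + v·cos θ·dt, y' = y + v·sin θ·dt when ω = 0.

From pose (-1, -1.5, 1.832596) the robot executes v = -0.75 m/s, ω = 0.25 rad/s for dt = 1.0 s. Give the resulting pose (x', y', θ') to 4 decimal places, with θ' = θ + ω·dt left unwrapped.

θ' = 1.8326 + 0.25·1.0 = 2.0826
R = v/ω = -0.75/0.25 = -3.0000
x' = -1 + -3.0000·(sin 2.0826 − sin 1.8326) = -0.7178
y' = -1.5 − -3.0000·(cos 2.0826 − cos 1.8326) = -2.1928

(-0.7178, -2.1928, 2.0826)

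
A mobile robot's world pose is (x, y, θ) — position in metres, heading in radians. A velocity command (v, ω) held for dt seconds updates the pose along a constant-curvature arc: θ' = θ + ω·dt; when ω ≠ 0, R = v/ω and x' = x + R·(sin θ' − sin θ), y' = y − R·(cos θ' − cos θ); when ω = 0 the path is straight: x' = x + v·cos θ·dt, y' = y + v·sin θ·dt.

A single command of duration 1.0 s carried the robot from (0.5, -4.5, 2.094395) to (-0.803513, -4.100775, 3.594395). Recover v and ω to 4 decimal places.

Δθ = 3.594395 − 2.094395 = 1.500000
ω = Δθ/dt = 1.500000/1.0 = 1.5000
R = Δx/(sin θ' − sin θ) = 1.0000
v = R·ω = 1.0000·1.5000 = 1.5000

v = 1.5000, ω = 1.5000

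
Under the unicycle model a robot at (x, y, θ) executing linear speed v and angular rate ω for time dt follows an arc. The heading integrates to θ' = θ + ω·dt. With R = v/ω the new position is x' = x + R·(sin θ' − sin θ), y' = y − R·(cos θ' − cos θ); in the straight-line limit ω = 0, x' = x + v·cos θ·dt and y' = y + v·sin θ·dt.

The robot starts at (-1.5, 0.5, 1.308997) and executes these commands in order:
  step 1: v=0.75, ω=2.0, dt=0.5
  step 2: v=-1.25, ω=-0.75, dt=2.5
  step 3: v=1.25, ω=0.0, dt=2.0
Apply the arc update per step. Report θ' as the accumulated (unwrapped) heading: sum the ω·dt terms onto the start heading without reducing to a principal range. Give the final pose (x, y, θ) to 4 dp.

step 1: θ'=2.3090 (R=0.3750) → pose (-1.5848, 0.8494, 2.3090)
step 2: θ'=0.4340 (R=1.6667) → pose (-2.1168, -1.7843, 0.4340)
step 3: θ'=0.4340 (straight) → pose (0.1514, -0.7331, 0.4340)

(0.1514, -0.7331, 0.4340)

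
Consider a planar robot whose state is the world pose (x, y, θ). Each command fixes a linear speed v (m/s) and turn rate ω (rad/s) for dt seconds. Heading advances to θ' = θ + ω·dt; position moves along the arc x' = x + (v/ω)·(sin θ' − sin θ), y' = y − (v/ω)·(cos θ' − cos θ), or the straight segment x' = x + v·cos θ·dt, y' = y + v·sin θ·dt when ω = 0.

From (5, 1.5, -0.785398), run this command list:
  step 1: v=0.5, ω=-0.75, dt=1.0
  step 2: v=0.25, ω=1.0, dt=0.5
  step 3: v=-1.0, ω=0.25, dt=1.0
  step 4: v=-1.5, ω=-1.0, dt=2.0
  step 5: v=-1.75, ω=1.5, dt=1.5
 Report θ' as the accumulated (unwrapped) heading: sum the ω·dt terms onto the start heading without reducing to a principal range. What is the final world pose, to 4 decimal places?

(5.3438, 6.2845, -0.5354)

step 1: θ'=-1.5354 (R=-0.6667) → pose (5.1948, 1.0522, -1.5354)
step 2: θ'=-1.0354 (R=0.2500) → pose (5.2297, 0.9335, -1.0354)
step 3: θ'=-0.7854 (R=-4.0000) → pose (4.6178, 1.7212, -0.7854)
step 4: θ'=-2.7854 (R=1.5000) → pose (5.1554, 4.1877, -2.7854)
step 5: θ'=-0.5354 (R=-1.1667) → pose (5.3438, 6.2845, -0.5354)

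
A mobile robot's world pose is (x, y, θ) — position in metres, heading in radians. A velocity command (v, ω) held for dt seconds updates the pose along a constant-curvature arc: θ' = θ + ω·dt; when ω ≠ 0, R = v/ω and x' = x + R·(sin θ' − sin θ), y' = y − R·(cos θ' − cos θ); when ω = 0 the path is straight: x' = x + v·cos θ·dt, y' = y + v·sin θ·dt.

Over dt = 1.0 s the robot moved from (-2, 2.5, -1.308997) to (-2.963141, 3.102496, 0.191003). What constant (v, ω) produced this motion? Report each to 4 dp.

Δθ = 0.191003 − -1.308997 = 1.500000
ω = Δθ/dt = 1.500000/1.0 = 1.5000
R = Δx/(sin θ' − sin θ) = -0.8333
v = R·ω = -0.8333·1.5000 = -1.2500

v = -1.2500, ω = 1.5000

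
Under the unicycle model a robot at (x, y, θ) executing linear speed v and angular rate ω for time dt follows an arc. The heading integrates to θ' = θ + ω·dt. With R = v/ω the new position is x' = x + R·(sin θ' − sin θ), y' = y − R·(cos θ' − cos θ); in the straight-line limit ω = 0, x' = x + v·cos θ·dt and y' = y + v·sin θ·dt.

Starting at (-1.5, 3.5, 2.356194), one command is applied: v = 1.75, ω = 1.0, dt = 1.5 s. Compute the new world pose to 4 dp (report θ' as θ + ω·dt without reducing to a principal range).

θ' = 2.3562 + 1.0·1.5 = 3.8562
R = v/ω = 1.75/1.0 = 1.7500
x' = -1.5 + 1.7500·(sin 3.8562 − sin 2.3562) = -3.8842
y' = 3.5 − 1.7500·(cos 3.8562 − cos 2.3562) = 3.5844

(-3.8842, 3.5844, 3.8562)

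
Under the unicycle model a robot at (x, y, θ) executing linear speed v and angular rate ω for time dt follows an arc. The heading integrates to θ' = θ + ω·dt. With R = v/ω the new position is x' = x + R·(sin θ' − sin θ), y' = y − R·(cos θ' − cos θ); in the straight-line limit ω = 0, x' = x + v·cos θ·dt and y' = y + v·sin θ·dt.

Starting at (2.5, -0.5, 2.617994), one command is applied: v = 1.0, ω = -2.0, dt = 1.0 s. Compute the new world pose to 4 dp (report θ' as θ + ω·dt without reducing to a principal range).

(2.4603, 0.3405, 0.6180)

θ' = 2.6180 + -2.0·1.0 = 0.6180
R = v/ω = 1.0/-2.0 = -0.5000
x' = 2.5 + -0.5000·(sin 0.6180 − sin 2.6180) = 2.4603
y' = -0.5 − -0.5000·(cos 0.6180 − cos 2.6180) = 0.3405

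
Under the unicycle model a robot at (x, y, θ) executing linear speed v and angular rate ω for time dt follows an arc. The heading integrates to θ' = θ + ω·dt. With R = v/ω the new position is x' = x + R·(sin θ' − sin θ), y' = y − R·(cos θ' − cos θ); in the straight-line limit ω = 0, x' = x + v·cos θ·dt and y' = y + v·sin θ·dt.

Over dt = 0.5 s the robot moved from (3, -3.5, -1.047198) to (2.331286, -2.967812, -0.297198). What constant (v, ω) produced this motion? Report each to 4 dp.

Δθ = -0.297198 − -1.047198 = 0.750000
ω = Δθ/dt = 0.750000/0.5 = 1.5000
R = Δx/(sin θ' − sin θ) = -1.1667
v = R·ω = -1.1667·1.5000 = -1.7500

v = -1.7500, ω = 1.5000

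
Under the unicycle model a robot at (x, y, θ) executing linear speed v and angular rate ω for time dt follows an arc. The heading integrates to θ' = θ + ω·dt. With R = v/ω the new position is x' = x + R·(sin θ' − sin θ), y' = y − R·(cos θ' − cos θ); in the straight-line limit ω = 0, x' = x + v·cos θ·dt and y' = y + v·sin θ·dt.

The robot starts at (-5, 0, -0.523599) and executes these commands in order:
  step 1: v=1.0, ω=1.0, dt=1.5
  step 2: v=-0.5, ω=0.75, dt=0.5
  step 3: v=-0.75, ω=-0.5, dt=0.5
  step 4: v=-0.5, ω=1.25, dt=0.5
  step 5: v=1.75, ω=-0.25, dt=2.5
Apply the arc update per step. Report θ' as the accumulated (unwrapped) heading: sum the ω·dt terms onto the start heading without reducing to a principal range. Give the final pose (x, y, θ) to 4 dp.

step 1: θ'=0.9764 (R=1.0000) → pose (-3.6715, 0.3060, 0.9764)
step 2: θ'=1.3514 (R=-0.6667) → pose (-3.7699, 0.0778, 1.3514)
step 3: θ'=1.1014 (R=1.5000) → pose (-3.8962, -0.2743, 1.1014)
step 4: θ'=1.7264 (R=-0.4000) → pose (-3.9346, -0.5172, 1.7264)
step 5: θ'=1.1014 (R=-7.0000) → pose (-3.2621, 3.7341, 1.1014)

(-3.2621, 3.7341, 1.1014)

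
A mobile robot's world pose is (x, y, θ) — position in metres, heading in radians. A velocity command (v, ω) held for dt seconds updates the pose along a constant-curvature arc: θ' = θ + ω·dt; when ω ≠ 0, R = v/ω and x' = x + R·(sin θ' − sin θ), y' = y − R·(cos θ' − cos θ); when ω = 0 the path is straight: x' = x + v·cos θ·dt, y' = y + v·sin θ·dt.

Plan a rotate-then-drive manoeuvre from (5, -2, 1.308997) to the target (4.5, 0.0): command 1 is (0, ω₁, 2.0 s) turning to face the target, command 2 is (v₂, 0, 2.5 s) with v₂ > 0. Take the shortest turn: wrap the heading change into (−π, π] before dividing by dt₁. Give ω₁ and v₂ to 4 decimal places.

ω₁ = 0.2534, v₂ = 0.8246

heading to target = atan2(0−-2, 4.5−5) = 1.8158
Δθ = wrap(1.8158 − 1.3090) = 0.5068; ω₁ = Δθ/dt₁ = 0.2534
distance = √((4.5−5)² + (0−-2)²) = 2.0616; v₂ = distance/dt₂ = 0.8246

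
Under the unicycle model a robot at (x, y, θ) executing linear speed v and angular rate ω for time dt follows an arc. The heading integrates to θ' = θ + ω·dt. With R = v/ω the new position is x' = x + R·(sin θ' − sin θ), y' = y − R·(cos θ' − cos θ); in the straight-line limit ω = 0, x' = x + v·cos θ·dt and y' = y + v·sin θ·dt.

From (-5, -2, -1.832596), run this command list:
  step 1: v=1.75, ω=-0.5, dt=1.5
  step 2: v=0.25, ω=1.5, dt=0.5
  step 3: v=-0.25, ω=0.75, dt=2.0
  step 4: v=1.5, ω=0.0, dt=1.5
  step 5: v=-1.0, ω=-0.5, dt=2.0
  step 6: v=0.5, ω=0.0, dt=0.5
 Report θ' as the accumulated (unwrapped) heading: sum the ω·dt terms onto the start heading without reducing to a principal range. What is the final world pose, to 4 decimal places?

step 1: θ'=-2.5826 (R=-3.5000) → pose (-6.5246, -4.0614, -2.5826)
step 2: θ'=-1.8326 (R=0.1667) → pose (-6.5972, -4.1596, -1.8326)
step 3: θ'=-0.3326 (R=-0.3333) → pose (-6.8103, -3.7582, -0.3326)
step 4: θ'=-0.3326 (straight) → pose (-4.6836, -4.4928, -0.3326)
step 5: θ'=-1.3326 (R=2.0000) → pose (-5.9741, -3.0743, -1.3326)
step 6: θ'=-1.3326 (straight) → pose (-5.9152, -3.3173, -1.3326)

(-5.9152, -3.3173, -1.3326)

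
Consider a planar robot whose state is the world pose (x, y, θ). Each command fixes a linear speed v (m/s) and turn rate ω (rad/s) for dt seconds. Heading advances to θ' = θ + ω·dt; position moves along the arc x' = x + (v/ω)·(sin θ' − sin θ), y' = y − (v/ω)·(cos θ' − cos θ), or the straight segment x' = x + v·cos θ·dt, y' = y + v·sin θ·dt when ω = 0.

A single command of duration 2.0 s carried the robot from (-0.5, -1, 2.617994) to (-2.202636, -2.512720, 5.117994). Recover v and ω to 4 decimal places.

v = 1.5000, ω = 1.2500

Δθ = 5.117994 − 2.617994 = 2.500000
ω = Δθ/dt = 2.500000/2.0 = 1.2500
R = Δx/(sin θ' − sin θ) = 1.2000
v = R·ω = 1.2000·1.2500 = 1.5000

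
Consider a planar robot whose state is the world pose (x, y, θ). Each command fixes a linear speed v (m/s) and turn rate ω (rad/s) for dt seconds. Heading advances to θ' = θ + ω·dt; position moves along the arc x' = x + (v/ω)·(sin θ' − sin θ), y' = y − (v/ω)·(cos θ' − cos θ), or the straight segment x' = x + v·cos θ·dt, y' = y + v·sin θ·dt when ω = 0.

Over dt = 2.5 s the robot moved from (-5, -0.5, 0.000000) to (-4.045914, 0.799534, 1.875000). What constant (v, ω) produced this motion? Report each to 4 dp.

Δθ = 1.875000 − 0.000000 = 1.875000
ω = Δθ/dt = 1.875000/2.5 = 0.7500
R = −Δy/(cos θ' − cos θ) = 1.0000
v = R·ω = 1.0000·0.7500 = 0.7500

v = 0.7500, ω = 0.7500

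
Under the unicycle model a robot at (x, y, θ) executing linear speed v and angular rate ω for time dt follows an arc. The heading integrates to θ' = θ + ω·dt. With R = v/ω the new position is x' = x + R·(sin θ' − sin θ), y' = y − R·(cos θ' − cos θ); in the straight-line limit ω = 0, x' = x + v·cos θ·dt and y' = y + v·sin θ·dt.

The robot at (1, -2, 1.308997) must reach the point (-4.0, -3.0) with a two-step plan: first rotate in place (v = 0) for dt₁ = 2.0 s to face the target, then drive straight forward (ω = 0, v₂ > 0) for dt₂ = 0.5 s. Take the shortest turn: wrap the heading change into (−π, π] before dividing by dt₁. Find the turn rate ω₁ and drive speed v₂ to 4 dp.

heading to target = atan2(-3−-2, -4−1) = -2.9442
Δθ = wrap(-2.9442 − 1.3090) = 2.0300; ω₁ = Δθ/dt₁ = 1.0150
distance = √((-4−1)² + (-3−-2)²) = 5.0990; v₂ = distance/dt₂ = 10.1980

ω₁ = 1.0150, v₂ = 10.1980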